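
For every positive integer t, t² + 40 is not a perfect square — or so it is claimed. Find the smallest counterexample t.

We need the least positive integer t for which t² + 40 is a perfect square.
t = 1: 1² + 40 = 41, not a perfect square.
t = 2: 2² + 40 = 44, not a perfect square.
t = 3: 3² + 40 = 49 = 7², a perfect square.

t = 3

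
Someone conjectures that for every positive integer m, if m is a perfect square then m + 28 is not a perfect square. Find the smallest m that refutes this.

The first 5 eligible values, up to m = 25, all satisfy the conclusion.
m = 36: 36 = 6² and 36 + 28 = 64 = 8².

m = 36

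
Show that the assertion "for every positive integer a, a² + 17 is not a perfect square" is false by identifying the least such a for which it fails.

a = 8

A counterexample is any positive integer a such that a² + 17 is a perfect square; we check each in order.
The first 7 eligible values, up to a = 7, all satisfy the conclusion.
a = 8: 8² + 17 = 81 = 9², a perfect square.
Thus a = 8 disproves the claim, and no smaller a works.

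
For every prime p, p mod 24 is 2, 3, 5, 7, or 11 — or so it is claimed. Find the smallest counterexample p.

p = 13

We need the least prime p for which the claim fails.
p = 2: 2 mod 24 = 2.
p = 3: 3 mod 24 = 3.
p = 5: 5 mod 24 = 5.
p = 7: 7 mod 24 = 7.
p = 11: 11 mod 24 = 11.
p = 13: 13 mod 24 = 13 — not in {2, 3, 5, 7, 11}.
Hence p = 13 is a counterexample.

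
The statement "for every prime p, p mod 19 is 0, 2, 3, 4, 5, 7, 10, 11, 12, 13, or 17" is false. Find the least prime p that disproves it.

p = 37

A counterexample is any prime p such that the claim fails; we check each in order.
For p = 2, 3, 5, 7, …, 23, 29, 31 the conclusion holds.
p = 37: 37 mod 19 = 18 — not in {0, 2, 3, 4, 5, 7, 10, 11, 12, 13, 17}.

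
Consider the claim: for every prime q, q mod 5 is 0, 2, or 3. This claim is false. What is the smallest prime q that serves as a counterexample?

q = 11

We need the least prime q for which the claim fails.
The first 4 eligible values, up to q = 7, all satisfy the conclusion.
q = 11: 11 mod 5 = 1 — not in {0, 2, 3}.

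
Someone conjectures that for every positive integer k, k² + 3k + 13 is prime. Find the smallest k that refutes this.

k = 9

Check each positive integer k in order until k² + 3k + 13 is not prime.
k = 1: k² + 3k + 13 = 17, prime.
k = 2: k² + 3k + 13 = 23, prime.
k = 3: k² + 3k + 13 = 31, prime.
k = 4: k² + 3k + 13 = 41, prime.
k = 5: k² + 3k + 13 = 53, prime.
k = 6: k² + 3k + 13 = 67, prime.
k = 7: k² + 3k + 13 = 83, prime.
k = 8: k² + 3k + 13 = 101, prime.
k = 9: k² + 3k + 13 = 121 = 11 × 11, composite.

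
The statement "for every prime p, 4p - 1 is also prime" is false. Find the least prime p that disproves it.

p = 7

A counterexample is any prime p such that 4p - 1 is not prime; we check each in order.
p = 2: 4p - 1 = 7, prime.
p = 3: 4p - 1 = 11, prime.
p = 5: 4p - 1 = 19, prime.
p = 7: 4p - 1 = 27 = 3 × 9, not prime.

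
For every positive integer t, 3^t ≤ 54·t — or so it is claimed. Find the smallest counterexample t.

The first 5 eligible values, up to t = 5, all satisfy the conclusion.
t = 6: 3^t = 729 and 54·t = 324, so 729 > 324.
Thus t = 6 disproves the claim, and no smaller t works.

t = 6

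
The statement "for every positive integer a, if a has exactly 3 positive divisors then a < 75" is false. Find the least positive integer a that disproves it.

a = 121

a = 4: τ(4) = 3; 4 < 75.
a = 9: τ(9) = 3; 9 < 75.
a = 25: τ(25) = 3; 25 < 75.
a = 49: τ(49) = 3; 49 < 75.
a = 121: τ(121) = 3; 121 ≥ 75.
Thus a = 121 disproves the claim, and no smaller a works.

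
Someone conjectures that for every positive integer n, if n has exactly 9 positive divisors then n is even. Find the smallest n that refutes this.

n = 36: divisors of 36: 9 divisors; 36 is even.
n = 100: divisors of 100: 9 divisors; 100 is even.
n = 196: divisors of 196: 9 divisors; 196 is even.
n = 225: divisors of 225: 9 divisors; 225 is odd.
So n = 225 is the smallest counterexample.

n = 225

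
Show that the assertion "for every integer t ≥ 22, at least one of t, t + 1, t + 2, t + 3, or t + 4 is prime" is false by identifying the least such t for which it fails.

t = 24

Check each integer t ≥ 22 in order until t, t + 1, t + 2, t + 3, t + 4 are all composite.
t = 22: 23 is prime.
t = 23: 23 is prime.
t = 24: 24 = 2 × 12; 25 = 5 × 5; 26 = 2 × 13; 27 = 3 × 9; 28 = 2 × 14 — all composite.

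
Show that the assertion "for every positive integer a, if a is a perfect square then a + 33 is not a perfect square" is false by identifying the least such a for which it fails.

a = 16

Check each positive integer a in order until a is a perfect square but a + 33 is a perfect square.
a = 1: 1 + 33 = 34, not a perfect square.
a = 4: 4 + 33 = 37, not a perfect square.
a = 9: 9 + 33 = 42, not a perfect square.
a = 16: 16 = 4² and 16 + 33 = 49 = 7².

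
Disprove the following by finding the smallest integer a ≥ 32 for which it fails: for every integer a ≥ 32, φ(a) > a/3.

Check each integer a ≥ 32 in order until the claim fails.
For a = 32, 33, 34, 35 the conclusion holds.
a = 36: φ(36) = 12 and 36/3 = 12, so φ(36) ≤ 36/3.

a = 36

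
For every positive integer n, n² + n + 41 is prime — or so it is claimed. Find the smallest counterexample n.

A counterexample is any positive integer n such that n² + n + 41 is not prime; we check each in order.
For n = 1, 2, 3, 4, …, 37, 38, 39 the conclusion holds.
n = 40: n² + n + 41 = 1681 = 41 × 41, composite.
So n = 40 is the smallest counterexample.

n = 40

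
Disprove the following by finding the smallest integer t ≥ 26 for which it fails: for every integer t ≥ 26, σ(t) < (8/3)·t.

t = 60

Check each integer t ≥ 26 in order until the claim fails.
For t = 26, 27, 28, 29, …, 57, 58, 59 the conclusion holds.
t = 60: σ(60) = 168; 168 ≥ 160.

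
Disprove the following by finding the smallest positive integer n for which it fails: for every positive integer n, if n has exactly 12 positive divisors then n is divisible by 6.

n = 140

For n = 60, 72, 84, 90, 96, 108, 126, 132 the conclusion holds.
n = 140: τ(140) = 12; 140 mod 6 = 2.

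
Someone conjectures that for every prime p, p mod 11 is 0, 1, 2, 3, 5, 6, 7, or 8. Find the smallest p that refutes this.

The first 10 eligible values, up to p = 29, all satisfy the conclusion.
p = 31: 31 mod 11 = 9 — not in {0, 1, 2, 3, 5, 6, 7, 8}.
Hence p = 31 is a counterexample.

p = 31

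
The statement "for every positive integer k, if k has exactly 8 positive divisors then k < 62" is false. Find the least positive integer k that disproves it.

k = 66

We need the least positive integer k for which k has exactly 8 positive divisors but the claim fails.
For k = 24, 30, 40, 42, 54, 56 the conclusion holds.
k = 66: τ(66) = 8; 66 ≥ 62.
Thus k = 66 disproves the claim, and no smaller k works.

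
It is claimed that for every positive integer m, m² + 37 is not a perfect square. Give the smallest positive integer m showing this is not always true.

We need the least positive integer m for which m² + 37 is a perfect square.
For m = 1, 2, 3, 4, …, 15, 16, 17 the conclusion holds.
m = 18: 18² + 37 = 361 = 19², a perfect square.
So m = 18 is the smallest counterexample.

m = 18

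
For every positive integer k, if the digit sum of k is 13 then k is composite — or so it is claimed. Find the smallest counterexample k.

k = 49: digit sum 13; 49 is composite.
k = 58: digit sum 13; 58 is composite.
k = 67: digit sum 13; 67 is prime, not composite.

k = 67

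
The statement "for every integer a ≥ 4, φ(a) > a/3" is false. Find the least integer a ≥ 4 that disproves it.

a = 6

Check each integer a ≥ 4 in order until the claim fails.
a = 4: φ(4) = 2 and 4/3 = 4/3, so φ(4) > 4/3.
a = 5: φ(5) = 4 and 5/3 = 5/3, so φ(5) > 5/3.
a = 6: φ(6) = 2 and 6/3 = 2, so φ(6) ≤ 6/3.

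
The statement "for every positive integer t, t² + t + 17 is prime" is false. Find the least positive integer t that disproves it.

t = 16

We need the least positive integer t for which t² + t + 17 is not prime.
For t = 1, 2, 3, 4, …, 13, 14, 15 the conclusion holds.
t = 16: t² + t + 17 = 289 = 17 × 17, composite.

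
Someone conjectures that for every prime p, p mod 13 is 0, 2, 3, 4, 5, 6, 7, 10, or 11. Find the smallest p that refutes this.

p = 47

We need the least prime p for which the claim fails.
For p = 2, 3, 5, 7, …, 37, 41, 43 the conclusion holds.
p = 47: 47 mod 13 = 8 — not in {0, 2, 3, 4, 5, 6, 7, 10, 11}.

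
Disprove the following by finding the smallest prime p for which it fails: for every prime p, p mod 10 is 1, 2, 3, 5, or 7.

A counterexample is any prime p such that the claim fails; we check each in order.
The first 7 eligible values, up to p = 17, all satisfy the conclusion.
p = 19: 19 mod 10 = 9 — not in {1, 2, 3, 5, 7}.

p = 19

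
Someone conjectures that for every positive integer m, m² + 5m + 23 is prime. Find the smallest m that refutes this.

m = 14

Check each positive integer m in order until m² + 5m + 23 is not prime.
The first 13 eligible values, up to m = 13, all satisfy the conclusion.
m = 14: m² + 5m + 23 = 289 = 17 × 17, composite.
Thus m = 14 disproves the claim, and no smaller m works.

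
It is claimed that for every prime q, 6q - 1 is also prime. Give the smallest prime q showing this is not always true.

q = 11

Check each prime q in order until 6q - 1 is not prime.
The first 4 eligible values, up to q = 7, all satisfy the conclusion.
q = 11: 6q - 1 = 65 = 5 × 13, not prime.
Thus q = 11 disproves the claim, and no smaller q works.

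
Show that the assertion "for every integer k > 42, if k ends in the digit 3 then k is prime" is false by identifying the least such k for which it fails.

k = 63

A counterexample is any integer k > 42 such that k ends in the digit 3 but k is not prime; we check each in order.
For k = 43, 53 the conclusion holds.
k = 63: 63 ends in 3; 63 = 3 × 21, composite.
Thus k = 63 disproves the claim, and no smaller k works.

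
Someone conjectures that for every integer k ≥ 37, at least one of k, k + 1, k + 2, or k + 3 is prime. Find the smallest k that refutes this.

k = 48

We need the least integer k ≥ 37 for which k, k + 1, k + 2, k + 3 are all composite.
For k = 37, 38, 39, 40, …, 45, 46, 47 the conclusion holds.
k = 48: 48 = 2 × 24; 49 = 7 × 7; 50 = 2 × 25; 51 = 3 × 17 — all composite.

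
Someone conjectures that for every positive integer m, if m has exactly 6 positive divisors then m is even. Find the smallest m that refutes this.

m = 12: divisors of 12: 1, 2, 3, 4, 6, 12; 12 is even.
m = 18: divisors of 18: 1, 2, 3, 6, 9, 18; 18 is even.
m = 20: divisors of 20: 1, 2, 4, 5, 10, 20; 20 is even.
m = 28: divisors of 28: 1, 2, 4, 7, 14, 28; 28 is even.
m = 32: divisors of 32: 1, 2, 4, 8, 16, 32; 32 is even.
m = 44: divisors of 44: 1, 2, 4, 11, 22, 44; 44 is even.
m = 45: divisors of 45: 1, 3, 5, 9, 15, 45; 45 is odd.

m = 45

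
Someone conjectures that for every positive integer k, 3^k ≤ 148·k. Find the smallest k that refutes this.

k = 1: 3^k = 3 and 148·k = 148, so 3 ≤ 148.
k = 2: 3^k = 9 and 148·k = 296, so 9 ≤ 296.
k = 3: 3^k = 27 and 148·k = 444, so 27 ≤ 444.
k = 4: 3^k = 81 and 148·k = 592, so 81 ≤ 592.
k = 5: 3^k = 243 and 148·k = 740, so 243 ≤ 740.
k = 6: 3^k = 729 and 148·k = 888, so 729 ≤ 888.
k = 7: 3^k = 2187 and 148·k = 1036, so 2187 > 1036.

k = 7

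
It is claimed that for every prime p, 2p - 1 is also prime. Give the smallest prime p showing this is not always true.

Check each prime p in order until 2p - 1 is not prime.
p = 2: 2p - 1 = 3, prime.
p = 3: 2p - 1 = 5, prime.
p = 5: 2p - 1 = 9 = 3 × 3, not prime.

p = 5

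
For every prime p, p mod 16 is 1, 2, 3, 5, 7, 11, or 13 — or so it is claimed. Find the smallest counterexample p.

For p = 2, 3, 5, 7, 11, 13, 17, 19, 23, 29 the conclusion holds.
p = 31: 31 mod 16 = 15 — not in {1, 2, 3, 5, 7, 11, 13}.
So p = 31 is the smallest counterexample.

p = 31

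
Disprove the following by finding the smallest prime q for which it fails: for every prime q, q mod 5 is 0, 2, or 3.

q = 11

Check each prime q in order until the claim fails.
For q = 2, 3, 5, 7 the conclusion holds.
q = 11: 11 mod 5 = 1 — not in {0, 2, 3}.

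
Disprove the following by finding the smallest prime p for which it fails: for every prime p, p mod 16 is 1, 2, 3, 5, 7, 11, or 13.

Check each prime p in order until the claim fails.
For p = 2, 3, 5, 7, 11, 13, 17, 19, 23, 29 the conclusion holds.
p = 31: 31 mod 16 = 15 — not in {1, 2, 3, 5, 7, 11, 13}.

p = 31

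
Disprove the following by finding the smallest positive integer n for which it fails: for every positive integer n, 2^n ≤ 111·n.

n = 11

We need the least positive integer n for which 2^n > 111·n.
For n = 1, 2, 3, 4, 5, 6, 7, 8, 9, 10 the conclusion holds.
n = 11: 2^n = 2048 and 111·n = 1221, so 2048 > 1221.
Thus n = 11 disproves the claim, and no smaller n works.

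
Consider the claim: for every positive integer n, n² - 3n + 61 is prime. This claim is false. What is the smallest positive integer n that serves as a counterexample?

We need the least positive integer n for which n² - 3n + 61 is not prime.
For n = 1, 2, 3 the conclusion holds.
n = 4: n² - 3n + 61 = 65 = 5 × 13, composite.
So n = 4 is the smallest counterexample.

n = 4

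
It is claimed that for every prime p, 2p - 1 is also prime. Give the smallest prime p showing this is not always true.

p = 5

We need the least prime p for which 2p - 1 is not prime.
For p = 2, 3 the conclusion holds.
p = 5: 2p - 1 = 9 = 3 × 3, not prime.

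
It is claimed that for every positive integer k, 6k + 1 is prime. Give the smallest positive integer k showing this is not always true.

k = 4

A counterexample is any positive integer k such that 6k + 1 is not prime; we check each in order.
For k = 1, 2, 3 the conclusion holds.
k = 4: 6k + 1 = 25 = 5 × 5, composite.
Hence k = 4 is a counterexample.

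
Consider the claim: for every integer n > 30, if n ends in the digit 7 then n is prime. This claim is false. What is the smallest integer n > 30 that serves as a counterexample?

We need the least integer n > 30 for which n ends in the digit 7 but n is not prime.
For n = 37, 47 the conclusion holds.
n = 57: 57 ends in 7; 57 = 3 × 19, composite.
So n = 57 is the smallest counterexample.

n = 57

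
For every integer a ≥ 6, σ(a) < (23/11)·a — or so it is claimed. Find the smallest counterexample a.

a = 12

Check each integer a ≥ 6 in order until the claim fails.
The first 6 eligible values, up to a = 11, all satisfy the conclusion.
a = 12: σ(12) = 28; 28 ≥ 276/11.
Hence a = 12 is a counterexample.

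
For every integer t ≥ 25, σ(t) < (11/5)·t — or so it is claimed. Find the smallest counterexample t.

A counterexample is any integer t ≥ 25 such that the claim fails; we check each in order.
For t = 25, 26, 27, 28, 29 the conclusion holds.
t = 30: σ(30) = 72; 72 ≥ 66.

t = 30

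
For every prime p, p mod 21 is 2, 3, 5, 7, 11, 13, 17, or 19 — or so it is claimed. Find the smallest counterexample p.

p = 29

We need the least prime p for which the claim fails.
For p = 2, 3, 5, 7, 11, 13, 17, 19, 23 the conclusion holds.
p = 29: 29 mod 21 = 8 — not in {2, 3, 5, 7, 11, 13, 17, 19}.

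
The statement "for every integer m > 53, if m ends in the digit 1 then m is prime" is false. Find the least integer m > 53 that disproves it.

m = 81

For m = 61, 71 the conclusion holds.
m = 81: 81 ends in 1; 81 = 3 × 27, composite.
Thus m = 81 disproves the claim, and no smaller m works.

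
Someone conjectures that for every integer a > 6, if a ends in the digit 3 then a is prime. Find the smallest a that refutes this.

a = 33

a = 13: 13 ends in 3 and is prime.
a = 23: 23 ends in 3 and is prime.
a = 33: 33 ends in 3; 33 = 3 × 11, composite.
Thus a = 33 disproves the claim, and no smaller a works.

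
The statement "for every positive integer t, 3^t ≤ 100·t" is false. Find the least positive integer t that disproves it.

A counterexample is any positive integer t such that 3^t > 100·t; we check each in order.
t = 1: 3^t = 3 and 100·t = 100, so 3 ≤ 100.
t = 2: 3^t = 9 and 100·t = 200, so 9 ≤ 200.
t = 3: 3^t = 27 and 100·t = 300, so 27 ≤ 300.
t = 4: 3^t = 81 and 100·t = 400, so 81 ≤ 400.
t = 5: 3^t = 243 and 100·t = 500, so 243 ≤ 500.
t = 6: 3^t = 729 and 100·t = 600, so 729 > 600.

t = 6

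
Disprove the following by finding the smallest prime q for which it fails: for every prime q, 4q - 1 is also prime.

A counterexample is any prime q such that 4q - 1 is not prime; we check each in order.
For q = 2, 3, 5 the conclusion holds.
q = 7: 4q - 1 = 27 = 3 × 9, not prime.

q = 7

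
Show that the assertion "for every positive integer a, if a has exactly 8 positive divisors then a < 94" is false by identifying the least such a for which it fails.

We need the least positive integer a for which a has exactly 8 positive divisors but the claim fails.
For a = 24, 30, 40, 42, 54, 56, 66, 70, 78, 88 the conclusion holds.
a = 102: τ(102) = 8; 102 ≥ 94.
Thus a = 102 disproves the claim, and no smaller a works.

a = 102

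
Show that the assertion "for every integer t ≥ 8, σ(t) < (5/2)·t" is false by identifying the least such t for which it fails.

t = 24

A counterexample is any integer t ≥ 8 such that the claim fails; we check each in order.
For t = 8, 9, 10, 11, …, 21, 22, 23 the conclusion holds.
t = 24: σ(24) = 60; 60 ≥ 60.
Hence t = 24 is a counterexample.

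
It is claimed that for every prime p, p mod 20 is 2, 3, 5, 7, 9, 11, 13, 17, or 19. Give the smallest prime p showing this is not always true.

p = 41

A counterexample is any prime p such that the claim fails; we check each in order.
For p = 2, 3, 5, 7, …, 29, 31, 37 the conclusion holds.
p = 41: 41 mod 20 = 1 — not in {2, 3, 5, 7, 9, 11, 13, 17, 19}.
So p = 41 is the smallest counterexample.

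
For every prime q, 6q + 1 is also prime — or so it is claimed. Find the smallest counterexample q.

A counterexample is any prime q such that 6q + 1 is not prime; we check each in order.
The first 7 eligible values, up to q = 17, all satisfy the conclusion.
q = 19: 6q + 1 = 115 = 5 × 23, not prime.

q = 19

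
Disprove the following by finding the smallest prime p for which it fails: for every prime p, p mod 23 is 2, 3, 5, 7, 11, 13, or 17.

Check each prime p in order until the claim fails.
p = 2: 2 mod 23 = 2.
p = 3: 3 mod 23 = 3.
p = 5: 5 mod 23 = 5.
p = 7: 7 mod 23 = 7.
p = 11: 11 mod 23 = 11.
p = 13: 13 mod 23 = 13.
p = 17: 17 mod 23 = 17.
p = 19: 19 mod 23 = 19 — not in {2, 3, 5, 7, 11, 13, 17}.
Hence p = 19 is a counterexample.

p = 19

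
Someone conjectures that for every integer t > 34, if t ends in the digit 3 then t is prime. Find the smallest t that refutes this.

A counterexample is any integer t > 34 such that t ends in the digit 3 but t is not prime; we check each in order.
t = 43: 43 ends in 3 and is prime.
t = 53: 53 ends in 3 and is prime.
t = 63: 63 ends in 3; 63 = 3 × 21, composite.
Hence t = 63 is a counterexample.

t = 63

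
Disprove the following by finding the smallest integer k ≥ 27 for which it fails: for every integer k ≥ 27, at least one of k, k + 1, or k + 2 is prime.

We need the least integer k ≥ 27 for which k, k + 1, k + 2 are all composite.
k = 27: 29 is prime.
k = 28: 29 is prime.
k = 29: 29 is prime.
k = 30: 31 is prime.
k = 31: 31 is prime.
k = 32: 32 = 2 × 16; 33 = 3 × 11; 34 = 2 × 17 — all composite.

k = 32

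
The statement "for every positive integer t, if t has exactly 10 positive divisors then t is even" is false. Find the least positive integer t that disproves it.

t = 405

For t = 48, 80, 112, 162, 176, 208, 272, 304, 368 the conclusion holds.
t = 405: divisors of 405: 10 divisors; 405 is odd.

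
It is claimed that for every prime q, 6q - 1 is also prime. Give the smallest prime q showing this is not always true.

q = 11

A counterexample is any prime q such that 6q - 1 is not prime; we check each in order.
For q = 2, 3, 5, 7 the conclusion holds.
q = 11: 6q - 1 = 65 = 5 × 13, not prime.
Hence q = 11 is a counterexample.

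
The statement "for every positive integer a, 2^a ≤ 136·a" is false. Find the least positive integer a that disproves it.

a = 11

Check each positive integer a in order until 2^a > 136·a.
For a = 1, 2, 3, 4, 5, 6, 7, 8, 9, 10 the conclusion holds.
a = 11: 2^a = 2048 and 136·a = 1496, so 2048 > 1496.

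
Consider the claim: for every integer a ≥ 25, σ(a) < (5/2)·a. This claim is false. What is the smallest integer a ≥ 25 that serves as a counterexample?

a = 36

A counterexample is any integer a ≥ 25 such that the claim fails; we check each in order.
For a = 25, 26, 27, 28, …, 33, 34, 35 the conclusion holds.
a = 36: σ(36) = 91; 91 ≥ 90.
Thus a = 36 disproves the claim, and no smaller a works.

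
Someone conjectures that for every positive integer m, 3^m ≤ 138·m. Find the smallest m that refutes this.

m = 7

A counterexample is any positive integer m such that 3^m > 138·m; we check each in order.
m = 1: 3^m = 3 and 138·m = 138, so 3 ≤ 138.
m = 2: 3^m = 9 and 138·m = 276, so 9 ≤ 276.
m = 3: 3^m = 27 and 138·m = 414, so 27 ≤ 414.
m = 4: 3^m = 81 and 138·m = 552, so 81 ≤ 552.
m = 5: 3^m = 243 and 138·m = 690, so 243 ≤ 690.
m = 6: 3^m = 729 and 138·m = 828, so 729 ≤ 828.
m = 7: 3^m = 2187 and 138·m = 966, so 2187 > 966.
Hence m = 7 is a counterexample.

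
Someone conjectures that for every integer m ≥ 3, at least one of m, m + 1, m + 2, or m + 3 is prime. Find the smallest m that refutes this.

Check each integer m ≥ 3 in order until m, m + 1, m + 2, m + 3 are all composite.
For m = 3, 4, 5, 6, …, 21, 22, 23 the conclusion holds.
m = 24: 24 = 2 × 12; 25 = 5 × 5; 26 = 2 × 13; 27 = 3 × 9 — all composite.

m = 24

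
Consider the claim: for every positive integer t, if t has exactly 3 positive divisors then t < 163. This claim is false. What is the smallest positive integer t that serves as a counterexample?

We need the least positive integer t for which t has exactly 3 positive divisors but the claim fails.
The first 5 eligible values, up to t = 121, all satisfy the conclusion.
t = 169: τ(169) = 3; 169 ≥ 163.
So t = 169 is the smallest counterexample.

t = 169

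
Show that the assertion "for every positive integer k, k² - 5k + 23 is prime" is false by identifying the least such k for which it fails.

We need the least positive integer k for which k² - 5k + 23 is not prime.
The first 18 eligible values, up to k = 18, all satisfy the conclusion.
k = 19: k² - 5k + 23 = 289 = 17 × 17, composite.
So k = 19 is the smallest counterexample.

k = 19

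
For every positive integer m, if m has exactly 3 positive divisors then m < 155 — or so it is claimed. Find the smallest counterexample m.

m = 4: τ(4) = 3; 4 < 155.
m = 9: τ(9) = 3; 9 < 155.
m = 25: τ(25) = 3; 25 < 155.
m = 49: τ(49) = 3; 49 < 155.
m = 121: τ(121) = 3; 121 < 155.
m = 169: τ(169) = 3; 169 ≥ 155.
So m = 169 is the smallest counterexample.

m = 169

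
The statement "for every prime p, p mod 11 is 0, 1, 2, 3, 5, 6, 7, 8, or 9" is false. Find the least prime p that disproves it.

p = 37

We need the least prime p for which the claim fails.
For p = 2, 3, 5, 7, …, 23, 29, 31 the conclusion holds.
p = 37: 37 mod 11 = 4 — not in {0, 1, 2, 3, 5, 6, 7, 8, 9}.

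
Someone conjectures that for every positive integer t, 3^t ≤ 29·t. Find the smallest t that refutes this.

t = 5

We need the least positive integer t for which 3^t > 29·t.
For t = 1, 2, 3, 4 the conclusion holds.
t = 5: 3^t = 243 and 29·t = 145, so 243 > 145.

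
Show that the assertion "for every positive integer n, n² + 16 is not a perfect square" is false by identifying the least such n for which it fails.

n = 3

n = 1: 1² + 16 = 17, not a perfect square.
n = 2: 2² + 16 = 20, not a perfect square.
n = 3: 3² + 16 = 25 = 5², a perfect square.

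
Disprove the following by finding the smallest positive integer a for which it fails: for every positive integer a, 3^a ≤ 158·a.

A counterexample is any positive integer a such that 3^a > 158·a; we check each in order.
For a = 1, 2, 3, 4, 5, 6 the conclusion holds.
a = 7: 3^a = 2187 and 158·a = 1106, so 2187 > 1106.
Hence a = 7 is a counterexample.

a = 7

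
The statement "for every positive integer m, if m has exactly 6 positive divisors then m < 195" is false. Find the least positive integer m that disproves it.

For m = 12, 18, 20, 28, …, 172, 175, 188 the conclusion holds.
m = 207: τ(207) = 6; 207 ≥ 195.
Hence m = 207 is a counterexample.

m = 207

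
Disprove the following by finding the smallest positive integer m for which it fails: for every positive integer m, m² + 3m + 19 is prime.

m = 15

A counterexample is any positive integer m such that m² + 3m + 19 is not prime; we check each in order.
For m = 1, 2, 3, 4, …, 12, 13, 14 the conclusion holds.
m = 15: m² + 3m + 19 = 289 = 17 × 17, composite.
Hence m = 15 is a counterexample.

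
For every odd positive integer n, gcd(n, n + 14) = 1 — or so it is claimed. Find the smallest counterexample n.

n = 7

Check each odd positive integer n in order until gcd(n, n + 14) > 1.
n = 1: gcd(1, 15) = 1.
n = 3: gcd(3, 17) = 1.
n = 5: gcd(5, 19) = 1.
n = 7: gcd(7, 21) = 7.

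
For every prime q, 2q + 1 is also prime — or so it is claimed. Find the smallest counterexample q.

q = 7

For q = 2, 3, 5 the conclusion holds.
q = 7: 2q + 1 = 15 = 3 × 5, not prime.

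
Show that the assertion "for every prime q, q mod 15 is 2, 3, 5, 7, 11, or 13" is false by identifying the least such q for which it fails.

q = 19

q = 2: 2 mod 15 = 2.
q = 3: 3 mod 15 = 3.
q = 5: 5 mod 15 = 5.
q = 7: 7 mod 15 = 7.
q = 11: 11 mod 15 = 11.
q = 13: 13 mod 15 = 13.
q = 17: 17 mod 15 = 2.
q = 19: 19 mod 15 = 4 — not in {2, 3, 5, 7, 11, 13}.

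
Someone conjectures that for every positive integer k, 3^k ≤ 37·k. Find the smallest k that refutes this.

k = 5

For k = 1, 2, 3, 4 the conclusion holds.
k = 5: 3^k = 243 and 37·k = 185, so 243 > 185.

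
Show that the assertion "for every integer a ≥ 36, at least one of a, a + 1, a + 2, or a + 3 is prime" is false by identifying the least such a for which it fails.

Check each integer a ≥ 36 in order until a, a + 1, a + 2, a + 3 are all composite.
The first 12 eligible values, up to a = 47, all satisfy the conclusion.
a = 48: 48 = 2 × 24; 49 = 7 × 7; 50 = 2 × 25; 51 = 3 × 17 — all composite.

a = 48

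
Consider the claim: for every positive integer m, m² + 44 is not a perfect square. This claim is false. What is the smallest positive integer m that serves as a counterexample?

m = 10

For m = 1, 2, 3, 4, 5, 6, 7, 8, 9 the conclusion holds.
m = 10: 10² + 44 = 144 = 12², a perfect square.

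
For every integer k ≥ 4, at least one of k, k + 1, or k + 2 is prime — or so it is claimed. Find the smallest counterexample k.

A counterexample is any integer k ≥ 4 such that k, k + 1, k + 2 are all composite; we check each in order.
For k = 4, 5, 6, 7 the conclusion holds.
k = 8: 8 = 2 × 4; 9 = 3 × 3; 10 = 2 × 5 — all composite.
Thus k = 8 disproves the claim, and no smaller k works.

k = 8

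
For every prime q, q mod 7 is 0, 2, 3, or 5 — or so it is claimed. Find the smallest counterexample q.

We need the least prime q for which the claim fails.
q = 2: 2 mod 7 = 2.
q = 3: 3 mod 7 = 3.
q = 5: 5 mod 7 = 5.
q = 7: 7 mod 7 = 0.
q = 11: 11 mod 7 = 4 — not in {0, 2, 3, 5}.
Thus q = 11 disproves the claim, and no smaller q works.

q = 11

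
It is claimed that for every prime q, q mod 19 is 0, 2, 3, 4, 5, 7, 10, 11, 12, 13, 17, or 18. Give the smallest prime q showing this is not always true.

q = 47

Check each prime q in order until the claim fails.
The first 14 eligible values, up to q = 43, all satisfy the conclusion.
q = 47: 47 mod 19 = 9 — not in {0, 2, 3, 4, 5, 7, 10, 11, 12, 13, 17, 18}.
Thus q = 47 disproves the claim, and no smaller q works.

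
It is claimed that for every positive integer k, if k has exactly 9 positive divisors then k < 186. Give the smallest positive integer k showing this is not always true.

k = 196

For k = 36, 100 the conclusion holds.
k = 196: τ(196) = 9; 196 ≥ 186.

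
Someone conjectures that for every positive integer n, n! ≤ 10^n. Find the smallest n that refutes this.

n = 25

Check each positive integer n in order until n! > 10^n.
For n = 1, 2, 3, 4, …, 22, 23, 24 the conclusion holds.
n = 25: n! = 15511210043330985984000000 and 10^n = 10000000000000000000000000, so 15511210043330985984000000 > 10000000000000000000000000.
So n = 25 is the smallest counterexample.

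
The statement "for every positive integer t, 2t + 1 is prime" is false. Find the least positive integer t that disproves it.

Check each positive integer t in order until 2t + 1 is not prime.
t = 1: 2t + 1 = 3, prime.
t = 2: 2t + 1 = 5, prime.
t = 3: 2t + 1 = 7, prime.
t = 4: 2t + 1 = 9 = 3 × 3, composite.
Thus t = 4 disproves the claim, and no smaller t works.

t = 4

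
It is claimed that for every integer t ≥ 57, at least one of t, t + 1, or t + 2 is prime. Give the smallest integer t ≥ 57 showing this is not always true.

A counterexample is any integer t ≥ 57 such that t, t + 1, t + 2 are all composite; we check each in order.
t = 57: 59 is prime.
t = 58: 59 is prime.
t = 59: 59 is prime.
t = 60: 61 is prime.
t = 61: 61 is prime.
t = 62: 62 = 2 × 31; 63 = 3 × 21; 64 = 2 × 32 — all composite.

t = 62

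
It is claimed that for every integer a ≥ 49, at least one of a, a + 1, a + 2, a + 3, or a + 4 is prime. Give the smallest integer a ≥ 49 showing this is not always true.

a = 54

A counterexample is any integer a ≥ 49 such that a, a + 1, a + 2, a + 3, a + 4 are all composite; we check each in order.
For a = 49, 50, 51, 52, 53 the conclusion holds.
a = 54: 54 = 2 × 27; 55 = 5 × 11; 56 = 2 × 28; 57 = 3 × 19; 58 = 2 × 29 — all composite.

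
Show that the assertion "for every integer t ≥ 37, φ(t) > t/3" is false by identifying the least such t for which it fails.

t = 42

A counterexample is any integer t ≥ 37 such that the claim fails; we check each in order.
The first 5 eligible values, up to t = 41, all satisfy the conclusion.
t = 42: φ(42) = 12 and 42/3 = 14, so φ(42) ≤ 42/3.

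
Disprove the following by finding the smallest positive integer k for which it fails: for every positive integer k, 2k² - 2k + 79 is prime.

A counterexample is any positive integer k such that 2k² - 2k + 79 is not prime; we check each in order.
For k = 1, 2 the conclusion holds.
k = 3: 2k² - 2k + 79 = 91 = 7 × 13, composite.
So k = 3 is the smallest counterexample.

k = 3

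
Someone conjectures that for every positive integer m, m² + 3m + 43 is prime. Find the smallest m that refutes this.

We need the least positive integer m for which m² + 3m + 43 is not prime.
For m = 1, 2, 3, 4, …, 36, 37, 38 the conclusion holds.
m = 39: m² + 3m + 43 = 1681 = 41 × 41, composite.

m = 39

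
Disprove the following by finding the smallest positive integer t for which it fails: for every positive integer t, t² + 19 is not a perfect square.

t = 9

A counterexample is any positive integer t such that t² + 19 is a perfect square; we check each in order.
t = 1: 1² + 19 = 20, not a perfect square.
t = 2: 2² + 19 = 23, not a perfect square.
t = 3: 3² + 19 = 28, not a perfect square.
t = 4: 4² + 19 = 35, not a perfect square.
t = 5: 5² + 19 = 44, not a perfect square.
t = 6: 6² + 19 = 55, not a perfect square.
t = 7: 7² + 19 = 68, not a perfect square.
t = 8: 8² + 19 = 83, not a perfect square.
t = 9: 9² + 19 = 100 = 10², a perfect square.
Hence t = 9 is a counterexample.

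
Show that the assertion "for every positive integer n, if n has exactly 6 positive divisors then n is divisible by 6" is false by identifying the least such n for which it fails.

n = 20

Check each positive integer n in order until n has exactly 6 positive divisors but n is not divisible by 6.
n = 12: τ(12) = 6; 12 mod 6 = 0.
n = 18: τ(18) = 6; 18 mod 6 = 0.
n = 20: τ(20) = 6; 20 mod 6 = 2.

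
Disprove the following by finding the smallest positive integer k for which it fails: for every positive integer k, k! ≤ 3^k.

Check each positive integer k in order until k! > 3^k.
k = 1: k! = 1 and 3^k = 3, so 1 ≤ 3.
k = 2: k! = 2 and 3^k = 9, so 2 ≤ 9.
k = 3: k! = 6 and 3^k = 27, so 6 ≤ 27.
k = 4: k! = 24 and 3^k = 81, so 24 ≤ 81.
k = 5: k! = 120 and 3^k = 243, so 120 ≤ 243.
k = 6: k! = 720 and 3^k = 729, so 720 ≤ 729.
k = 7: k! = 5040 and 3^k = 2187, so 5040 > 2187.
Hence k = 7 is a counterexample.

k = 7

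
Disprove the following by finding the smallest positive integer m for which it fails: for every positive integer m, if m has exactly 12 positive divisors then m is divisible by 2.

m = 315

For m = 60, 72, 84, 90, …, 294, 306, 308 the conclusion holds.
m = 315: τ(315) = 12; 315 mod 2 = 1.
So m = 315 is the smallest counterexample.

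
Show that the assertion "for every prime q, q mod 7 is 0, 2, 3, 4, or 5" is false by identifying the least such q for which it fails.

A counterexample is any prime q such that the claim fails; we check each in order.
The first 5 eligible values, up to q = 11, all satisfy the conclusion.
q = 13: 13 mod 7 = 6 — not in {0, 2, 3, 4, 5}.

q = 13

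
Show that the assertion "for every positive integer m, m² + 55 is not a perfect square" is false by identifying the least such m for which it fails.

We need the least positive integer m for which m² + 55 is a perfect square.
For m = 1, 2 the conclusion holds.
m = 3: 3² + 55 = 64 = 8², a perfect square.

m = 3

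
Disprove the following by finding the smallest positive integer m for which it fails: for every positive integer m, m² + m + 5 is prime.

m = 4

Check each positive integer m in order until m² + m + 5 is not prime.
m = 1: m² + m + 5 = 7, prime.
m = 2: m² + m + 5 = 11, prime.
m = 3: m² + m + 5 = 17, prime.
m = 4: m² + m + 5 = 25 = 5 × 5, composite.
So m = 4 is the smallest counterexample.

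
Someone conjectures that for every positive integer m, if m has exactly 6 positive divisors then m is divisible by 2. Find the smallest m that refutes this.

m = 45

We need the least positive integer m for which m has exactly 6 positive divisors but m is not divisible by 2.
For m = 12, 18, 20, 28, 32, 44 the conclusion holds.
m = 45: τ(45) = 6; 45 mod 2 = 1.
Thus m = 45 disproves the claim, and no smaller m works.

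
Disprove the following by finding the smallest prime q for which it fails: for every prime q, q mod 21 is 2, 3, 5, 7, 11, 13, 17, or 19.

q = 29

For q = 2, 3, 5, 7, 11, 13, 17, 19, 23 the conclusion holds.
q = 29: 29 mod 21 = 8 — not in {2, 3, 5, 7, 11, 13, 17, 19}.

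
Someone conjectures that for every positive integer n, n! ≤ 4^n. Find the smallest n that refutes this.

A counterexample is any positive integer n such that n! > 4^n; we check each in order.
The first 8 eligible values, up to n = 8, all satisfy the conclusion.
n = 9: n! = 362880 and 4^n = 262144, so 362880 > 262144.
Hence n = 9 is a counterexample.

n = 9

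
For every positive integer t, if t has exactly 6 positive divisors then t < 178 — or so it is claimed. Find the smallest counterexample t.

t = 188

The first 26 eligible values, up to t = 175, all satisfy the conclusion.
t = 188: τ(188) = 6; 188 ≥ 178.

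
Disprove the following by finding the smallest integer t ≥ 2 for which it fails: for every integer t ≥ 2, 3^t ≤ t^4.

For t = 2, 3, 4, 5, 6, 7 the conclusion holds.
t = 8: 3^t = 6561 and t^4 = 4096, so 6561 > 4096.

t = 8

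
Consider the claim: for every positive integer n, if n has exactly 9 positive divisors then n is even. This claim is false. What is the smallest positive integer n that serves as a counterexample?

Check each positive integer n in order until n has exactly 9 positive divisors but n is odd.
For n = 36, 100, 196 the conclusion holds.
n = 225: divisors of 225: 9 divisors; 225 is odd.
Thus n = 225 disproves the claim, and no smaller n works.

n = 225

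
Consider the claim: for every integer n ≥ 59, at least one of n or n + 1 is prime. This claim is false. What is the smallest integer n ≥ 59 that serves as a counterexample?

n = 62

Check each integer n ≥ 59 in order until n, n + 1 are both composite.
n = 59: 59 is prime.
n = 60: 61 is prime.
n = 61: 61 is prime.
n = 62: 62 = 2 × 31; 63 = 3 × 21 — both composite.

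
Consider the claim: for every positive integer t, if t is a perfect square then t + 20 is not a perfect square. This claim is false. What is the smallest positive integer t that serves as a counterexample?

t = 16

t = 1: 1 + 20 = 21, not a perfect square.
t = 4: 4 + 20 = 24, not a perfect square.
t = 9: 9 + 20 = 29, not a perfect square.
t = 16: 16 = 4² and 16 + 20 = 36 = 6².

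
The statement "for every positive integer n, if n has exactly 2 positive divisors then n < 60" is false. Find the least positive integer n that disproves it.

A counterexample is any positive integer n such that n has exactly 2 positive divisors but the claim fails; we check each in order.
For n = 2, 3, 5, 7, …, 47, 53, 59 the conclusion holds.
n = 61: τ(61) = 2; 61 ≥ 60.
So n = 61 is the smallest counterexample.

n = 61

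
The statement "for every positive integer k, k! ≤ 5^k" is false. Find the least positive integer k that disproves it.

k = 12

The first 11 eligible values, up to k = 11, all satisfy the conclusion.
k = 12: k! = 479001600 and 5^k = 244140625, so 479001600 > 244140625.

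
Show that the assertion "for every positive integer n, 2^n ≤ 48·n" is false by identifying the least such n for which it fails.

A counterexample is any positive integer n such that 2^n > 48·n; we check each in order.
n = 1: 2^n = 2 and 48·n = 48, so 2 ≤ 48.
n = 2: 2^n = 4 and 48·n = 96, so 4 ≤ 96.
n = 3: 2^n = 8 and 48·n = 144, so 8 ≤ 144.
n = 4: 2^n = 16 and 48·n = 192, so 16 ≤ 192.
n = 5: 2^n = 32 and 48·n = 240, so 32 ≤ 240.
n = 6: 2^n = 64 and 48·n = 288, so 64 ≤ 288.
n = 7: 2^n = 128 and 48·n = 336, so 128 ≤ 336.
n = 8: 2^n = 256 and 48·n = 384, so 256 ≤ 384.
n = 9: 2^n = 512 and 48·n = 432, so 512 > 432.
Thus n = 9 disproves the claim, and no smaller n works.

n = 9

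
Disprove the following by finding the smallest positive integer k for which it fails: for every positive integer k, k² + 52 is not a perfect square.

We need the least positive integer k for which k² + 52 is a perfect square.
For k = 1, 2, 3, 4, …, 9, 10, 11 the conclusion holds.
k = 12: 12² + 52 = 196 = 14², a perfect square.
So k = 12 is the smallest counterexample.

k = 12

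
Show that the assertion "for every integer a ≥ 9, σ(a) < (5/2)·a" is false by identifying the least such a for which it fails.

For a = 9, 10, 11, 12, …, 21, 22, 23 the conclusion holds.
a = 24: σ(24) = 60; 60 ≥ 60.

a = 24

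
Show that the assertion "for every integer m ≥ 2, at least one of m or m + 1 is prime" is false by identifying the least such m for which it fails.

The first 6 eligible values, up to m = 7, all satisfy the conclusion.
m = 8: 8 = 2 × 4; 9 = 3 × 3 — both composite.

m = 8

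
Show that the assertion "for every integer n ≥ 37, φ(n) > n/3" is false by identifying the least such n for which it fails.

We need the least integer n ≥ 37 for which the claim fails.
n = 37: φ(37) = 36 and 37/3 = 37/3, so φ(37) > 37/3.
n = 38: φ(38) = 18 and 38/3 = 38/3, so φ(38) > 38/3.
n = 39: φ(39) = 24 and 39/3 = 13, so φ(39) > 39/3.
n = 40: φ(40) = 16 and 40/3 = 40/3, so φ(40) > 40/3.
n = 41: φ(41) = 40 and 41/3 = 41/3, so φ(41) > 41/3.
n = 42: φ(42) = 12 and 42/3 = 14, so φ(42) ≤ 42/3.

n = 42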